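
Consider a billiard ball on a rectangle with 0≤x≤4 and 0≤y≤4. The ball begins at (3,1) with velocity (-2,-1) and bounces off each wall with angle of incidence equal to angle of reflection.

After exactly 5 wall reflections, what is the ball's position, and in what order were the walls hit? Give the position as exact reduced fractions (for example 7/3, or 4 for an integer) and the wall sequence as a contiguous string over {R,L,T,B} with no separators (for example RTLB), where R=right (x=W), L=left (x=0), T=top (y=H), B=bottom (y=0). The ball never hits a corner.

1. t=1 → B at (1,0); v=(-2,1)
2. t=1/2 → L at (0,1/2); v=(2,1)
3. t=2 → R at (4,5/2); v=(-2,1)
4. t=3/2 → T at (1,4); v=(-2,-1)
5. t=1/2 → L at (0,7/2); v=(2,-1)

Final position: (0,7/2)
Wall sequence: BLRTL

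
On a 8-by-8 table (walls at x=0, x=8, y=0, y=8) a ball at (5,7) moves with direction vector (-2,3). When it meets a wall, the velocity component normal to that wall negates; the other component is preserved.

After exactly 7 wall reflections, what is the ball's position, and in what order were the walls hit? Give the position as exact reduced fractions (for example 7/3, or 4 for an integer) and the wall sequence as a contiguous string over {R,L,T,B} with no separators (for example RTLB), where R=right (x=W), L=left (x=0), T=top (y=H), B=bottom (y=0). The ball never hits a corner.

Final position: (0,13/2)
Wall sequence: TLBTRBL

1. t=1/3 → T at (13/3,8); v=(-2,-3)
2. t=13/6 → L at (0,3/2); v=(2,-3)
3. t=1/2 → B at (1,0); v=(2,3)
4. t=8/3 → T at (19/3,8); v=(2,-3)
5. t=5/6 → R at (8,11/2); v=(-2,-3)
6. t=11/6 → B at (13/3,0); v=(-2,3)
7. t=13/6 → L at (0,13/2); v=(2,3)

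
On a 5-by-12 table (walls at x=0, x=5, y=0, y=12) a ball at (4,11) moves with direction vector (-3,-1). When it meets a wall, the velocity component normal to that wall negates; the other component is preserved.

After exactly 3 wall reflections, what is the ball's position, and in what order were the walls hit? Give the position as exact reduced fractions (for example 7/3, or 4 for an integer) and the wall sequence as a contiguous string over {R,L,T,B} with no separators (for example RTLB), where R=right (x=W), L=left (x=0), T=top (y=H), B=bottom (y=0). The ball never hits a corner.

Final position: (0,19/3)
Wall sequence: LRL

1. t=4/3 → L at (0,29/3); v=(3,-1)
2. t=5/3 → R at (5,8); v=(-3,-1)
3. t=5/3 → L at (0,19/3); v=(3,-1)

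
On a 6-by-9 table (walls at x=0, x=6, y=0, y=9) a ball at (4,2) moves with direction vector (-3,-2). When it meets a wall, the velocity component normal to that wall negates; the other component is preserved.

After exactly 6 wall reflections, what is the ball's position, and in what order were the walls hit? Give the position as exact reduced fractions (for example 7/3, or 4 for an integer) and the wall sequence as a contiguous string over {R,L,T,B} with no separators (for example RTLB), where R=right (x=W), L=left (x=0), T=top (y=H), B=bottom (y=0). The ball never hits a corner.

1. t=1 → B at (1,0); v=(-3,2)
2. t=1/3 → L at (0,2/3); v=(3,2)
3. t=2 → R at (6,14/3); v=(-3,2)
4. t=2 → L at (0,26/3); v=(3,2)
5. t=1/6 → T at (1/2,9); v=(3,-2)
6. t=11/6 → R at (6,16/3); v=(-3,-2)

Final position: (6,16/3)
Wall sequence: BLRLTR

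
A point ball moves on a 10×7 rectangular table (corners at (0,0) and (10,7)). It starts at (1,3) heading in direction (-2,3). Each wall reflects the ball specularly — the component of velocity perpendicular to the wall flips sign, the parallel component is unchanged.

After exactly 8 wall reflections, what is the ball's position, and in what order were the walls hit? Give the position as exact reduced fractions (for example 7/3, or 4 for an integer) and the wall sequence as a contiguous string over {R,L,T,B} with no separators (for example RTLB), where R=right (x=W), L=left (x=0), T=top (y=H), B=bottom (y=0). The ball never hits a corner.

1. t=1/2 → L at (0,9/2); v=(2,3)
2. t=5/6 → T at (5/3,7); v=(2,-3)
3. t=7/3 → B at (19/3,0); v=(2,3)
4. t=11/6 → R at (10,11/2); v=(-2,3)
5. t=1/2 → T at (9,7); v=(-2,-3)
6. t=7/3 → B at (13/3,0); v=(-2,3)
7. t=13/6 → L at (0,13/2); v=(2,3)
8. t=1/6 → T at (1/3,7); v=(2,-3)

Final position: (1/3,7)
Wall sequence: LTBRTBLT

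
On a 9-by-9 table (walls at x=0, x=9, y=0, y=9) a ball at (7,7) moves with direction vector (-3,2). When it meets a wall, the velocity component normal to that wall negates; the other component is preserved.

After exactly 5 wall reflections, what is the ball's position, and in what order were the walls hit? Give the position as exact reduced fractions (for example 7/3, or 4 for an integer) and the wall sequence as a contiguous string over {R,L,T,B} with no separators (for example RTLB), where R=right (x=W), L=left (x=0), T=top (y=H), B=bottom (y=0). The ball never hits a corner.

1. t=1 → T at (4,9); v=(-3,-2)
2. t=4/3 → L at (0,19/3); v=(3,-2)
3. t=3 → R at (9,1/3); v=(-3,-2)
4. t=1/6 → B at (17/2,0); v=(-3,2)
5. t=17/6 → L at (0,17/3); v=(3,2)

Final position: (0,17/3)
Wall sequence: TLRBL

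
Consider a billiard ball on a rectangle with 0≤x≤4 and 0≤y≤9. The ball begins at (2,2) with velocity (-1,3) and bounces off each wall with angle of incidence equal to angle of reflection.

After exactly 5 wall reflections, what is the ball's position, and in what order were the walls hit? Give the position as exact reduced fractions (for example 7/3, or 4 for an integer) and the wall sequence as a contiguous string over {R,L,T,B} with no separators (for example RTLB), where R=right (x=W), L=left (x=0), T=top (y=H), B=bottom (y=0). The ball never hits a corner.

Final position: (5/3,9)
Wall sequence: LTBRT

1. t=2 → L at (0,8); v=(1,3)
2. t=1/3 → T at (1/3,9); v=(1,-3)
3. t=3 → B at (10/3,0); v=(1,3)
4. t=2/3 → R at (4,2); v=(-1,3)
5. t=7/3 → T at (5/3,9); v=(-1,-3)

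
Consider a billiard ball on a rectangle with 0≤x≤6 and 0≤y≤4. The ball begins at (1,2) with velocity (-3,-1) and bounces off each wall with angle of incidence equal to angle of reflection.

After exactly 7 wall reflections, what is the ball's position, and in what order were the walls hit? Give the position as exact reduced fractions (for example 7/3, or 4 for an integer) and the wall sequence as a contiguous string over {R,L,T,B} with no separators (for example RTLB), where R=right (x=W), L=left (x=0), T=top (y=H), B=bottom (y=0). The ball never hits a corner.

Final position: (0,5/3)
Wall sequence: LBRLTRL

1. t=1/3 → L at (0,5/3); v=(3,-1)
2. t=5/3 → B at (5,0); v=(3,1)
3. t=1/3 → R at (6,1/3); v=(-3,1)
4. t=2 → L at (0,7/3); v=(3,1)
5. t=5/3 → T at (5,4); v=(3,-1)
6. t=1/3 → R at (6,11/3); v=(-3,-1)
7. t=2 → L at (0,5/3); v=(3,-1)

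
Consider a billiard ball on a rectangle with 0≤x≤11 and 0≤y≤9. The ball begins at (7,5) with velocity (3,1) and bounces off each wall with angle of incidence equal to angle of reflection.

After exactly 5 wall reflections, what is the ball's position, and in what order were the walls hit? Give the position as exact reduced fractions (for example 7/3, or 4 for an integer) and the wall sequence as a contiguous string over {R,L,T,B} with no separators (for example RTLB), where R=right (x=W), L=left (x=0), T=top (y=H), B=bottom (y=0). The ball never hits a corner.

Final position: (0,2/3)
Wall sequence: RTLRL

1. t=4/3 → R at (11,19/3); v=(-3,1)
2. t=8/3 → T at (3,9); v=(-3,-1)
3. t=1 → L at (0,8); v=(3,-1)
4. t=11/3 → R at (11,13/3); v=(-3,-1)
5. t=11/3 → L at (0,2/3); v=(3,-1)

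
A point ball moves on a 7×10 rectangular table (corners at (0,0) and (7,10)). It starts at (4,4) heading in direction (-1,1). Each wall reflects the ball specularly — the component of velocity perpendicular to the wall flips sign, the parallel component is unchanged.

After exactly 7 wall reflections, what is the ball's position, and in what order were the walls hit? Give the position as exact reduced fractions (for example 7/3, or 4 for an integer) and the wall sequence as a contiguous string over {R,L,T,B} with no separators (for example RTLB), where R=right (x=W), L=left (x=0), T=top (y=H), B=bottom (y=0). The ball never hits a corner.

Final position: (6,10)
Wall sequence: LTRBLRT

1. t=4 → L at (0,8); v=(1,1)
2. t=2 → T at (2,10); v=(1,-1)
3. t=5 → R at (7,5); v=(-1,-1)
4. t=5 → B at (2,0); v=(-1,1)
5. t=2 → L at (0,2); v=(1,1)
6. t=7 → R at (7,9); v=(-1,1)
7. t=1 → T at (6,10); v=(-1,-1)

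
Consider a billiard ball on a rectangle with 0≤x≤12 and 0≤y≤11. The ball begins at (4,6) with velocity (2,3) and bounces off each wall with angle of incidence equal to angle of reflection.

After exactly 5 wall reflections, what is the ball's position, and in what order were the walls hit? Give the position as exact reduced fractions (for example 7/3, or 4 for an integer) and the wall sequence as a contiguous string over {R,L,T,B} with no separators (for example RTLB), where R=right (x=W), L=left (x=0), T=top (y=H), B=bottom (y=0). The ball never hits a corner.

1. t=5/3 → T at (22/3,11); v=(2,-3)
2. t=7/3 → R at (12,4); v=(-2,-3)
3. t=4/3 → B at (28/3,0); v=(-2,3)
4. t=11/3 → T at (2,11); v=(-2,-3)
5. t=1 → L at (0,8); v=(2,-3)

Final position: (0,8)
Wall sequence: TRBTL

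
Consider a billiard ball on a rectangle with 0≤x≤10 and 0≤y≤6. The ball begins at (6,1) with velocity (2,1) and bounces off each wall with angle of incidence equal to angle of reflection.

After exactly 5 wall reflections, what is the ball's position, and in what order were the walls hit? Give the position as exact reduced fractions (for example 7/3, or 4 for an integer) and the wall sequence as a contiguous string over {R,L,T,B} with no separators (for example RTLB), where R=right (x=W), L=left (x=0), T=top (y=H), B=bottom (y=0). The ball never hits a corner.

1. t=2 → R at (10,3); v=(-2,1)
2. t=3 → T at (4,6); v=(-2,-1)
3. t=2 → L at (0,4); v=(2,-1)
4. t=4 → B at (8,0); v=(2,1)
5. t=1 → R at (10,1); v=(-2,1)

Final position: (10,1)
Wall sequence: RTLBR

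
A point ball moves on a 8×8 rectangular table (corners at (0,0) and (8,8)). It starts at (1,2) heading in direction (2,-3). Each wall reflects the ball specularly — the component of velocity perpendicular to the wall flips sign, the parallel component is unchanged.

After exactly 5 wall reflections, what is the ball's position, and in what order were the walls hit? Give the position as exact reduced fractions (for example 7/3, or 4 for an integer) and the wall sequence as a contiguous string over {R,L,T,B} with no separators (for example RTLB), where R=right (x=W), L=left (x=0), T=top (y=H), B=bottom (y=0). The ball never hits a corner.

1. t=2/3 → B at (7/3,0); v=(2,3)
2. t=8/3 → T at (23/3,8); v=(2,-3)
3. t=1/6 → R at (8,15/2); v=(-2,-3)
4. t=5/2 → B at (3,0); v=(-2,3)
5. t=3/2 → L at (0,9/2); v=(2,3)

Final position: (0,9/2)
Wall sequence: BTRBL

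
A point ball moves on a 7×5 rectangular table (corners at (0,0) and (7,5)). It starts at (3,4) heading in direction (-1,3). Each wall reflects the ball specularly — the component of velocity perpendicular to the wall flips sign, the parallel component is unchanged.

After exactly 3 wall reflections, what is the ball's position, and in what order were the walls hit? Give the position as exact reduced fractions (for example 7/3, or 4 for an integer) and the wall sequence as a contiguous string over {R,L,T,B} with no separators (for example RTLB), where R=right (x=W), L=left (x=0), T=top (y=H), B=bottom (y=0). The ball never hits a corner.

Final position: (0,3)
Wall sequence: TBL

1. t=1/3 → T at (8/3,5); v=(-1,-3)
2. t=5/3 → B at (1,0); v=(-1,3)
3. t=1 → L at (0,3); v=(1,3)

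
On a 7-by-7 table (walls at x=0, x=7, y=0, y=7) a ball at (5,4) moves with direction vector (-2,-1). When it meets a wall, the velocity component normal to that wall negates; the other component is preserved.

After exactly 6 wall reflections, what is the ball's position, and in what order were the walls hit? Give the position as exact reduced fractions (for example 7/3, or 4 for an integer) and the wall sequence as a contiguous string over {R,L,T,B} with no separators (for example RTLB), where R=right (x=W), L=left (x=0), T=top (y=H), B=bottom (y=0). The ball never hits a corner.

1. t=5/2 → L at (0,3/2); v=(2,-1)
2. t=3/2 → B at (3,0); v=(2,1)
3. t=2 → R at (7,2); v=(-2,1)
4. t=7/2 → L at (0,11/2); v=(2,1)
5. t=3/2 → T at (3,7); v=(2,-1)
6. t=2 → R at (7,5); v=(-2,-1)

Final position: (7,5)
Wall sequence: LBRLTR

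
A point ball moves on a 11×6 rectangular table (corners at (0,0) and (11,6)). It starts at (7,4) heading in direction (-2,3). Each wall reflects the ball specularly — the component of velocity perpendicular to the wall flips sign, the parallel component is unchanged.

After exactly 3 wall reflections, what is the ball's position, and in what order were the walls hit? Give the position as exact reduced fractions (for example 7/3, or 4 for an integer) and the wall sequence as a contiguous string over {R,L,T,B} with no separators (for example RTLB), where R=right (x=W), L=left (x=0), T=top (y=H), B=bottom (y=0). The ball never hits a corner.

1. t=2/3 → T at (17/3,6); v=(-2,-3)
2. t=2 → B at (5/3,0); v=(-2,3)
3. t=5/6 → L at (0,5/2); v=(2,3)

Final position: (0,5/2)
Wall sequence: TBL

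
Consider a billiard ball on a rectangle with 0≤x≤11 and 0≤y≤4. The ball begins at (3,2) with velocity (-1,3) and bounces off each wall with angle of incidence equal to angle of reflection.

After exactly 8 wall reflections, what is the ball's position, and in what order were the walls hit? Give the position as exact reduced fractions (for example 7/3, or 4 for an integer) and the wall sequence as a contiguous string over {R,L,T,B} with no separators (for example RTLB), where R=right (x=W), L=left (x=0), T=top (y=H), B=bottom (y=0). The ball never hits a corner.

1. t=2/3 → T at (7/3,4); v=(-1,-3)
2. t=4/3 → B at (1,0); v=(-1,3)
3. t=1 → L at (0,3); v=(1,3)
4. t=1/3 → T at (1/3,4); v=(1,-3)
5. t=4/3 → B at (5/3,0); v=(1,3)
6. t=4/3 → T at (3,4); v=(1,-3)
7. t=4/3 → B at (13/3,0); v=(1,3)
8. t=4/3 → T at (17/3,4); v=(1,-3)

Final position: (17/3,4)
Wall sequence: TBLTBTBT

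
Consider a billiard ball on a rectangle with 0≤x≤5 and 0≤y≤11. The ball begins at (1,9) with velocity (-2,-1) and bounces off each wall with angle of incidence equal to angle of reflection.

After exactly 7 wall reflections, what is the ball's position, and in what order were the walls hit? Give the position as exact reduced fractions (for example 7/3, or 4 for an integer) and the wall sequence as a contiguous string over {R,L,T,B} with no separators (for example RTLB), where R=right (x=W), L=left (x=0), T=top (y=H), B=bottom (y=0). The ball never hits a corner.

1. t=1/2 → L at (0,17/2); v=(2,-1)
2. t=5/2 → R at (5,6); v=(-2,-1)
3. t=5/2 → L at (0,7/2); v=(2,-1)
4. t=5/2 → R at (5,1); v=(-2,-1)
5. t=1 → B at (3,0); v=(-2,1)
6. t=3/2 → L at (0,3/2); v=(2,1)
7. t=5/2 → R at (5,4); v=(-2,1)

Final position: (5,4)
Wall sequence: LRLRBLR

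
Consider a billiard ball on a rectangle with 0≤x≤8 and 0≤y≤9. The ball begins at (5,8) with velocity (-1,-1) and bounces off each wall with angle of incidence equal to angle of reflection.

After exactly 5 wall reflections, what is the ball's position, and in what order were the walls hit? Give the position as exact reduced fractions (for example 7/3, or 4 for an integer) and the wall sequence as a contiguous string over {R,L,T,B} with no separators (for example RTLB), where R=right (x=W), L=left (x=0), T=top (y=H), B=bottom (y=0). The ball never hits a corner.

Final position: (0,5)
Wall sequence: LBRTL

1. t=5 → L at (0,3); v=(1,-1)
2. t=3 → B at (3,0); v=(1,1)
3. t=5 → R at (8,5); v=(-1,1)
4. t=4 → T at (4,9); v=(-1,-1)
5. t=4 → L at (0,5); v=(1,-1)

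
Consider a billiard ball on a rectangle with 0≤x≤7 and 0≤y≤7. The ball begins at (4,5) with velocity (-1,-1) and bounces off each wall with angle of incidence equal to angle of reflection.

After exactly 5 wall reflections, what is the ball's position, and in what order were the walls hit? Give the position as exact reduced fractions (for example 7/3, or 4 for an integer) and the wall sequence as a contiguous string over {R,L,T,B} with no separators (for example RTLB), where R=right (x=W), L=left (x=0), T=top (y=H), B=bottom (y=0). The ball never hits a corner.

1. t=4 → L at (0,1); v=(1,-1)
2. t=1 → B at (1,0); v=(1,1)
3. t=6 → R at (7,6); v=(-1,1)
4. t=1 → T at (6,7); v=(-1,-1)
5. t=6 → L at (0,1); v=(1,-1)

Final position: (0,1)
Wall sequence: LBRTL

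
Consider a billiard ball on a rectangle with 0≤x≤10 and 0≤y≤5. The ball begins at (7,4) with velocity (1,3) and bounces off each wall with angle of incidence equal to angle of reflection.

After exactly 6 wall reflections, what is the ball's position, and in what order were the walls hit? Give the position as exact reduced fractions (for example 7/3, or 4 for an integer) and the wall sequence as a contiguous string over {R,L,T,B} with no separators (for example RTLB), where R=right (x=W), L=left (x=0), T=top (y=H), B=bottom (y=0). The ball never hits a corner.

1. t=1/3 → T at (22/3,5); v=(1,-3)
2. t=5/3 → B at (9,0); v=(1,3)
3. t=1 → R at (10,3); v=(-1,3)
4. t=2/3 → T at (28/3,5); v=(-1,-3)
5. t=5/3 → B at (23/3,0); v=(-1,3)
6. t=5/3 → T at (6,5); v=(-1,-3)

Final position: (6,5)
Wall sequence: TBRTBT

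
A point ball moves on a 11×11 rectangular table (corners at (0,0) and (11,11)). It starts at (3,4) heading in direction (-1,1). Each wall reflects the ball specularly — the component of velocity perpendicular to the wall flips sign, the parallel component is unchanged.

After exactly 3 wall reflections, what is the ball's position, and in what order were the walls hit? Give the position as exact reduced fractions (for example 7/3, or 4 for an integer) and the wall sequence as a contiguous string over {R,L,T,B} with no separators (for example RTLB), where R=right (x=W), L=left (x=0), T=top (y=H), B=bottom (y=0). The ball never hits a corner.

Final position: (11,4)
Wall sequence: LTR

1. t=3 → L at (0,7); v=(1,1)
2. t=4 → T at (4,11); v=(1,-1)
3. t=7 → R at (11,4); v=(-1,-1)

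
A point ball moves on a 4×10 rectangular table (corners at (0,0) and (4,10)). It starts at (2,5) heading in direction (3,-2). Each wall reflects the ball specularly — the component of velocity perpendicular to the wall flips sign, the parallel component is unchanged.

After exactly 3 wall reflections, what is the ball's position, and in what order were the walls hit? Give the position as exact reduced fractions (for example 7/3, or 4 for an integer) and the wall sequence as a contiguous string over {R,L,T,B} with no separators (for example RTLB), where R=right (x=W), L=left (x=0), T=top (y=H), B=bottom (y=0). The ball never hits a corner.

Final position: (3/2,0)
Wall sequence: RLB

1. t=2/3 → R at (4,11/3); v=(-3,-2)
2. t=4/3 → L at (0,1); v=(3,-2)
3. t=1/2 → B at (3/2,0); v=(3,2)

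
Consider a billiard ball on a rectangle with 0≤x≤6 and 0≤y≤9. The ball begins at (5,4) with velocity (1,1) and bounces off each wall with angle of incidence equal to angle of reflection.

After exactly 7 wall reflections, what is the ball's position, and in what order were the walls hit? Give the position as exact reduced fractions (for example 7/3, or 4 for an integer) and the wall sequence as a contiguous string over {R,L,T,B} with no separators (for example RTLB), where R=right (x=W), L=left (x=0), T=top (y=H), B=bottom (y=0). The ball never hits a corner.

1. t=1 → R at (6,5); v=(-1,1)
2. t=4 → T at (2,9); v=(-1,-1)
3. t=2 → L at (0,7); v=(1,-1)
4. t=6 → R at (6,1); v=(-1,-1)
5. t=1 → B at (5,0); v=(-1,1)
6. t=5 → L at (0,5); v=(1,1)
7. t=4 → T at (4,9); v=(1,-1)

Final position: (4,9)
Wall sequence: RTLRBLT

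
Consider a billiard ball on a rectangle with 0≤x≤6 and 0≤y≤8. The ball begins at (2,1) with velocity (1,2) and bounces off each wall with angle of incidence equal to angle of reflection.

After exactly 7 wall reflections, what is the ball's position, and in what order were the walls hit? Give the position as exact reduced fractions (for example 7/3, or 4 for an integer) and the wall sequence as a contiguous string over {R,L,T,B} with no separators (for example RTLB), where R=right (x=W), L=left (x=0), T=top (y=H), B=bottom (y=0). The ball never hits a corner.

Final position: (6,1)
Wall sequence: TRBLTBR

1. t=7/2 → T at (11/2,8); v=(1,-2)
2. t=1/2 → R at (6,7); v=(-1,-2)
3. t=7/2 → B at (5/2,0); v=(-1,2)
4. t=5/2 → L at (0,5); v=(1,2)
5. t=3/2 → T at (3/2,8); v=(1,-2)
6. t=4 → B at (11/2,0); v=(1,2)
7. t=1/2 → R at (6,1); v=(-1,2)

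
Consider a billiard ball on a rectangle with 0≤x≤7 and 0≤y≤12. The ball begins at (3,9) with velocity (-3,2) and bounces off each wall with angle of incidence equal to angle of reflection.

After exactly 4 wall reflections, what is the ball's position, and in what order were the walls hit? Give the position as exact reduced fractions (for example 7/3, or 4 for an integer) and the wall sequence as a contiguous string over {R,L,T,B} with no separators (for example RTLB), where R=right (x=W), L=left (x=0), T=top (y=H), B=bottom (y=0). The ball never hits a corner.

1. t=1 → L at (0,11); v=(3,2)
2. t=1/2 → T at (3/2,12); v=(3,-2)
3. t=11/6 → R at (7,25/3); v=(-3,-2)
4. t=7/3 → L at (0,11/3); v=(3,-2)

Final position: (0,11/3)
Wall sequence: LTRL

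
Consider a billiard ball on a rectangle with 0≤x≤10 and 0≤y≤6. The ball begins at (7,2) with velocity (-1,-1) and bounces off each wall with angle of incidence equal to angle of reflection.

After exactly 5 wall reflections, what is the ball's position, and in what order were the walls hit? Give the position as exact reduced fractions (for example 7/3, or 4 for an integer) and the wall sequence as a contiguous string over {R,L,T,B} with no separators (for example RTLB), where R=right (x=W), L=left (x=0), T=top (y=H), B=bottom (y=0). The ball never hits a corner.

Final position: (10,3)
Wall sequence: BLTBR

1. t=2 → B at (5,0); v=(-1,1)
2. t=5 → L at (0,5); v=(1,1)
3. t=1 → T at (1,6); v=(1,-1)
4. t=6 → B at (7,0); v=(1,1)
5. t=3 → R at (10,3); v=(-1,1)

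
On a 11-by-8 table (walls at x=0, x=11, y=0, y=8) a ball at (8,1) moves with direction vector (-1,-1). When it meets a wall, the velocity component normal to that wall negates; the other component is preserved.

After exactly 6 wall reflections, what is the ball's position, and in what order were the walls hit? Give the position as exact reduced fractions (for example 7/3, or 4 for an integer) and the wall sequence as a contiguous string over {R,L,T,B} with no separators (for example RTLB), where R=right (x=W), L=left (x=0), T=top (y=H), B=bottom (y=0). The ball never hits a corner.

1. t=1 → B at (7,0); v=(-1,1)
2. t=7 → L at (0,7); v=(1,1)
3. t=1 → T at (1,8); v=(1,-1)
4. t=8 → B at (9,0); v=(1,1)
5. t=2 → R at (11,2); v=(-1,1)
6. t=6 → T at (5,8); v=(-1,-1)

Final position: (5,8)
Wall sequence: BLTBRT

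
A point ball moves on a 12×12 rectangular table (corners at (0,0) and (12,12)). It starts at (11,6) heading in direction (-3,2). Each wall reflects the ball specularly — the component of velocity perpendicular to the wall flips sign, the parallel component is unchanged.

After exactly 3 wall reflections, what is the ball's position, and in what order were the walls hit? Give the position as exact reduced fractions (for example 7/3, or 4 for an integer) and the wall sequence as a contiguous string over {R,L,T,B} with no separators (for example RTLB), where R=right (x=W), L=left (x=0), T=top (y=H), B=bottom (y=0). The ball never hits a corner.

1. t=3 → T at (2,12); v=(-3,-2)
2. t=2/3 → L at (0,32/3); v=(3,-2)
3. t=4 → R at (12,8/3); v=(-3,-2)

Final position: (12,8/3)
Wall sequence: TLR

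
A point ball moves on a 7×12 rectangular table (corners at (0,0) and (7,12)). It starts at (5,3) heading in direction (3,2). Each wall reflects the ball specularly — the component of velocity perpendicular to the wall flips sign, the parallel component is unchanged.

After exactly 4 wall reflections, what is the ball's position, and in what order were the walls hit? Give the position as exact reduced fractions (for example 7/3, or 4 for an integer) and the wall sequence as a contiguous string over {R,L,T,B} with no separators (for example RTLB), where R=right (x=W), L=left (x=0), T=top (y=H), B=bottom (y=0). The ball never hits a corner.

Final position: (7,31/3)
Wall sequence: RLTR

1. t=2/3 → R at (7,13/3); v=(-3,2)
2. t=7/3 → L at (0,9); v=(3,2)
3. t=3/2 → T at (9/2,12); v=(3,-2)
4. t=5/6 → R at (7,31/3); v=(-3,-2)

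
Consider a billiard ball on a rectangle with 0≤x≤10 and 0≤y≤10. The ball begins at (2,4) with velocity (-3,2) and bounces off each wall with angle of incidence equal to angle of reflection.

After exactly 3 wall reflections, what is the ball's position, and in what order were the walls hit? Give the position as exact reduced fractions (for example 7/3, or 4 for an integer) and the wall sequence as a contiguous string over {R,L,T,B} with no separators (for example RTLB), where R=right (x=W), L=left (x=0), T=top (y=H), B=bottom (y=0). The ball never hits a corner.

Final position: (10,8)
Wall sequence: LTR

1. t=2/3 → L at (0,16/3); v=(3,2)
2. t=7/3 → T at (7,10); v=(3,-2)
3. t=1 → R at (10,8); v=(-3,-2)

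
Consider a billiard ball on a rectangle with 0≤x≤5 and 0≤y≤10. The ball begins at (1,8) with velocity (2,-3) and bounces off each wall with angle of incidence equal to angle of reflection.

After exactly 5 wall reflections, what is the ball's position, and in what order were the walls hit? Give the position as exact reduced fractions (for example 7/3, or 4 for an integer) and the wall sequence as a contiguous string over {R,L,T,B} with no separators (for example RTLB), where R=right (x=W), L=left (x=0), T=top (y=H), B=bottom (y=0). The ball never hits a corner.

Final position: (5,7)
Wall sequence: RBLTR

1. t=2 → R at (5,2); v=(-2,-3)
2. t=2/3 → B at (11/3,0); v=(-2,3)
3. t=11/6 → L at (0,11/2); v=(2,3)
4. t=3/2 → T at (3,10); v=(2,-3)
5. t=1 → R at (5,7); v=(-2,-3)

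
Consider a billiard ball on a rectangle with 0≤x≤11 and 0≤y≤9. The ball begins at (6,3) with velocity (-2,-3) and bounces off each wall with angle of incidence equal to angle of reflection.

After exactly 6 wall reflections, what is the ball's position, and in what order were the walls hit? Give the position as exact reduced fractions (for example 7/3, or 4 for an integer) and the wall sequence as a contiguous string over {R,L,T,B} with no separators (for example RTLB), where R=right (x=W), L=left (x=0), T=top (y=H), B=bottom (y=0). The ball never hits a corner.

1. t=1 → B at (4,0); v=(-2,3)
2. t=2 → L at (0,6); v=(2,3)
3. t=1 → T at (2,9); v=(2,-3)
4. t=3 → B at (8,0); v=(2,3)
5. t=3/2 → R at (11,9/2); v=(-2,3)
6. t=3/2 → T at (8,9); v=(-2,-3)

Final position: (8,9)
Wall sequence: BLTBRT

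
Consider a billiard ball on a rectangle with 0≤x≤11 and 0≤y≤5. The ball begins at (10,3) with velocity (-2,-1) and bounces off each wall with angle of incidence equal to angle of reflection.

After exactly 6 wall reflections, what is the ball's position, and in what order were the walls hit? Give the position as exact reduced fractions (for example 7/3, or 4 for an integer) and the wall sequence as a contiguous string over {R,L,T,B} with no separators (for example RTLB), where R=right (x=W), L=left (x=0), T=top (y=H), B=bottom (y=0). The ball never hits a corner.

Final position: (0,3)
Wall sequence: BLTRBL

1. t=3 → B at (4,0); v=(-2,1)
2. t=2 → L at (0,2); v=(2,1)
3. t=3 → T at (6,5); v=(2,-1)
4. t=5/2 → R at (11,5/2); v=(-2,-1)
5. t=5/2 → B at (6,0); v=(-2,1)
6. t=3 → L at (0,3); v=(2,1)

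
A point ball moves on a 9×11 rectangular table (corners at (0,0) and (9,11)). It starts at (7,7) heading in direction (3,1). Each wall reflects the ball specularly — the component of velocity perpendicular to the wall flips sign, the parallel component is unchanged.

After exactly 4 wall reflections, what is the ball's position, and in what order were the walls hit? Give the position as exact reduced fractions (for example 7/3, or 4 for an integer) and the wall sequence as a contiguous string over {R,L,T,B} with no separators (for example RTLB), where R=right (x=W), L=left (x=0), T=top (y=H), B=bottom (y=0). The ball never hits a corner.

1. t=2/3 → R at (9,23/3); v=(-3,1)
2. t=3 → L at (0,32/3); v=(3,1)
3. t=1/3 → T at (1,11); v=(3,-1)
4. t=8/3 → R at (9,25/3); v=(-3,-1)

Final position: (9,25/3)
Wall sequence: RLTR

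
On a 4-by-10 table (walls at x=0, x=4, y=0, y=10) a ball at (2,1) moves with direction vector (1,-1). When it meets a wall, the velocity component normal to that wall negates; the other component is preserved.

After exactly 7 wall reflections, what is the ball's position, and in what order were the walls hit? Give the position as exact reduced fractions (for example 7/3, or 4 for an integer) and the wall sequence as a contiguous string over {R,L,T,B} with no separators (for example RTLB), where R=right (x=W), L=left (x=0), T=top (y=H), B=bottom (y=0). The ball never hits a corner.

Final position: (4,3)
Wall sequence: BRLRTLR

1. t=1 → B at (3,0); v=(1,1)
2. t=1 → R at (4,1); v=(-1,1)
3. t=4 → L at (0,5); v=(1,1)
4. t=4 → R at (4,9); v=(-1,1)
5. t=1 → T at (3,10); v=(-1,-1)
6. t=3 → L at (0,7); v=(1,-1)
7. t=4 → R at (4,3); v=(-1,-1)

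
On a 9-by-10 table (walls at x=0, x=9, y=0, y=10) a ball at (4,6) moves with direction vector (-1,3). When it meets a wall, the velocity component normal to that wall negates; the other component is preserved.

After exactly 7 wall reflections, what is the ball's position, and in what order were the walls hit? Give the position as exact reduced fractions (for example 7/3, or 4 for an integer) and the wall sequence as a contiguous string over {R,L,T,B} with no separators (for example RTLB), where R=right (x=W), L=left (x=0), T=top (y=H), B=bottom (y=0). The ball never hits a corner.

1. t=4/3 → T at (8/3,10); v=(-1,-3)
2. t=8/3 → L at (0,2); v=(1,-3)
3. t=2/3 → B at (2/3,0); v=(1,3)
4. t=10/3 → T at (4,10); v=(1,-3)
5. t=10/3 → B at (22/3,0); v=(1,3)
6. t=5/3 → R at (9,5); v=(-1,3)
7. t=5/3 → T at (22/3,10); v=(-1,-3)

Final position: (22/3,10)
Wall sequence: TLBTBRT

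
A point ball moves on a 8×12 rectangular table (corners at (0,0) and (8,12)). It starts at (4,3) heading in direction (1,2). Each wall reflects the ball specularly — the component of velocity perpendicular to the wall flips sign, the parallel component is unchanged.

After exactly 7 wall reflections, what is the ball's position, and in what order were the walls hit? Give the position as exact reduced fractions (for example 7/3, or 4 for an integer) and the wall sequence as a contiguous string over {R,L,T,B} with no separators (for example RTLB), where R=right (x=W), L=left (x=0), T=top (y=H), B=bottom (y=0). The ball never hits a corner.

Final position: (11/2,0)
Wall sequence: RTBLTRB

1. t=4 → R at (8,11); v=(-1,2)
2. t=1/2 → T at (15/2,12); v=(-1,-2)
3. t=6 → B at (3/2,0); v=(-1,2)
4. t=3/2 → L at (0,3); v=(1,2)
5. t=9/2 → T at (9/2,12); v=(1,-2)
6. t=7/2 → R at (8,5); v=(-1,-2)
7. t=5/2 → B at (11/2,0); v=(-1,2)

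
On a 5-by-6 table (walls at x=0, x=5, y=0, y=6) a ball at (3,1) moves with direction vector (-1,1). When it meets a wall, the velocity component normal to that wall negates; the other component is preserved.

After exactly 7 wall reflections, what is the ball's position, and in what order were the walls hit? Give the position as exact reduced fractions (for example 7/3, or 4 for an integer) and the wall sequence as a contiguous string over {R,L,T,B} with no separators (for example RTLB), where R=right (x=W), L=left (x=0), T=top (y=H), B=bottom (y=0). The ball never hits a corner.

Final position: (5,5)
Wall sequence: LTRBLTR

1. t=3 → L at (0,4); v=(1,1)
2. t=2 → T at (2,6); v=(1,-1)
3. t=3 → R at (5,3); v=(-1,-1)
4. t=3 → B at (2,0); v=(-1,1)
5. t=2 → L at (0,2); v=(1,1)
6. t=4 → T at (4,6); v=(1,-1)
7. t=1 → R at (5,5); v=(-1,-1)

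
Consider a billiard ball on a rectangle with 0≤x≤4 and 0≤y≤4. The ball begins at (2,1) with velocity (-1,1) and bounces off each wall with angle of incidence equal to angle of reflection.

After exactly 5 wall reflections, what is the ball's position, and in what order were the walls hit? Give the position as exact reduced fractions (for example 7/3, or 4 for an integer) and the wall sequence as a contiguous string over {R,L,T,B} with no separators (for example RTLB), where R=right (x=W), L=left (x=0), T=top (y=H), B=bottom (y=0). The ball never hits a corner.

1. t=2 → L at (0,3); v=(1,1)
2. t=1 → T at (1,4); v=(1,-1)
3. t=3 → R at (4,1); v=(-1,-1)
4. t=1 → B at (3,0); v=(-1,1)
5. t=3 → L at (0,3); v=(1,1)

Final position: (0,3)
Wall sequence: LTRBL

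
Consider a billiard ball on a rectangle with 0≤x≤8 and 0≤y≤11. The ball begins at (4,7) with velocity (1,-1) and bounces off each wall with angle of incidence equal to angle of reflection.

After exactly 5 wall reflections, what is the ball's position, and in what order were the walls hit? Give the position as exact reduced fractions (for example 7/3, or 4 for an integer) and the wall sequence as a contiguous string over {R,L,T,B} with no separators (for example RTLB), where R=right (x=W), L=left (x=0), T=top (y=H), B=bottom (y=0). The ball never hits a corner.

1. t=4 → R at (8,3); v=(-1,-1)
2. t=3 → B at (5,0); v=(-1,1)
3. t=5 → L at (0,5); v=(1,1)
4. t=6 → T at (6,11); v=(1,-1)
5. t=2 → R at (8,9); v=(-1,-1)

Final position: (8,9)
Wall sequence: RBLTR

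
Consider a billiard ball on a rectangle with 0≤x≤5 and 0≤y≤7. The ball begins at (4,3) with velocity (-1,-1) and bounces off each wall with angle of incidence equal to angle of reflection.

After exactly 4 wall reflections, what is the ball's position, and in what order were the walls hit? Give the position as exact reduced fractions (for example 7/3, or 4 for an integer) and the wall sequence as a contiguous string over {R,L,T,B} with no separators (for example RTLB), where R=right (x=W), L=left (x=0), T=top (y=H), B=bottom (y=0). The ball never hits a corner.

Final position: (4,7)
Wall sequence: BLRT

1. t=3 → B at (1,0); v=(-1,1)
2. t=1 → L at (0,1); v=(1,1)
3. t=5 → R at (5,6); v=(-1,1)
4. t=1 → T at (4,7); v=(-1,-1)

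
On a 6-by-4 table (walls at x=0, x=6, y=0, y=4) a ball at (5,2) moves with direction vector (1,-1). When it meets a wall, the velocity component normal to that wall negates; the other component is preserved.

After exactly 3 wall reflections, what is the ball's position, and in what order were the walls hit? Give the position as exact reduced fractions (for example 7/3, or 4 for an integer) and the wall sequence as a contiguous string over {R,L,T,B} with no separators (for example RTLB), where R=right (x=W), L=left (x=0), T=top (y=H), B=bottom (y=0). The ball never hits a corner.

1. t=1 → R at (6,1); v=(-1,-1)
2. t=1 → B at (5,0); v=(-1,1)
3. t=4 → T at (1,4); v=(-1,-1)

Final position: (1,4)
Wall sequence: RBT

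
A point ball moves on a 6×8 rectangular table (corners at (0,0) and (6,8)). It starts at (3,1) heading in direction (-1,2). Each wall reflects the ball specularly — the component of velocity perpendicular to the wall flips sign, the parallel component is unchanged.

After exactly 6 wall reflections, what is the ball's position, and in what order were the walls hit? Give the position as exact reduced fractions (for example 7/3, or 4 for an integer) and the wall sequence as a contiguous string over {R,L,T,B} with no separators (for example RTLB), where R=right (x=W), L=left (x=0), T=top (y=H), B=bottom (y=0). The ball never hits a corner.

Final position: (0,1)
Wall sequence: LTBRTL

1. t=3 → L at (0,7); v=(1,2)
2. t=1/2 → T at (1/2,8); v=(1,-2)
3. t=4 → B at (9/2,0); v=(1,2)
4. t=3/2 → R at (6,3); v=(-1,2)
5. t=5/2 → T at (7/2,8); v=(-1,-2)
6. t=7/2 → L at (0,1); v=(1,-2)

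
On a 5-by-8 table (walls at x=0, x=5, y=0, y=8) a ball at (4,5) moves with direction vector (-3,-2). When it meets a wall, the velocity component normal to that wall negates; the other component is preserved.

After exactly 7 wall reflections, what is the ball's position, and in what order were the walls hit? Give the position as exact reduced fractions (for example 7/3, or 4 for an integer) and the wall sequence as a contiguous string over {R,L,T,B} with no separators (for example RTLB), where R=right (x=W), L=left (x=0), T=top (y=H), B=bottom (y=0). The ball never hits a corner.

Final position: (0,5)
Wall sequence: LBRLRTL

1. t=4/3 → L at (0,7/3); v=(3,-2)
2. t=7/6 → B at (7/2,0); v=(3,2)
3. t=1/2 → R at (5,1); v=(-3,2)
4. t=5/3 → L at (0,13/3); v=(3,2)
5. t=5/3 → R at (5,23/3); v=(-3,2)
6. t=1/6 → T at (9/2,8); v=(-3,-2)
7. t=3/2 → L at (0,5); v=(3,-2)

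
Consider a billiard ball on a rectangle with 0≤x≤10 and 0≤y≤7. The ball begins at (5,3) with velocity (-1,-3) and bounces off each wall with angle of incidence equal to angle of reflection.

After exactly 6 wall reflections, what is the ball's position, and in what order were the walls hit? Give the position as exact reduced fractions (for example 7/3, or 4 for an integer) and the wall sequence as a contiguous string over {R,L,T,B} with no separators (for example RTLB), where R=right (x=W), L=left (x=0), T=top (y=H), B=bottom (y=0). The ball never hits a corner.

Final position: (16/3,0)
Wall sequence: BTLBTB

1. t=1 → B at (4,0); v=(-1,3)
2. t=7/3 → T at (5/3,7); v=(-1,-3)
3. t=5/3 → L at (0,2); v=(1,-3)
4. t=2/3 → B at (2/3,0); v=(1,3)
5. t=7/3 → T at (3,7); v=(1,-3)
6. t=7/3 → B at (16/3,0); v=(1,3)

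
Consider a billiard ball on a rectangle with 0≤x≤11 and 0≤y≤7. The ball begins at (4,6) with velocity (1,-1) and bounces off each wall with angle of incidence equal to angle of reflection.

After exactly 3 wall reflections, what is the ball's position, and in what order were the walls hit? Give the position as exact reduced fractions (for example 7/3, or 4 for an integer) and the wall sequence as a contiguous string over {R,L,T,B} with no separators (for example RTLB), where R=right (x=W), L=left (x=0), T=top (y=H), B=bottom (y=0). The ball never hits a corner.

1. t=6 → B at (10,0); v=(1,1)
2. t=1 → R at (11,1); v=(-1,1)
3. t=6 → T at (5,7); v=(-1,-1)

Final position: (5,7)
Wall sequence: BRT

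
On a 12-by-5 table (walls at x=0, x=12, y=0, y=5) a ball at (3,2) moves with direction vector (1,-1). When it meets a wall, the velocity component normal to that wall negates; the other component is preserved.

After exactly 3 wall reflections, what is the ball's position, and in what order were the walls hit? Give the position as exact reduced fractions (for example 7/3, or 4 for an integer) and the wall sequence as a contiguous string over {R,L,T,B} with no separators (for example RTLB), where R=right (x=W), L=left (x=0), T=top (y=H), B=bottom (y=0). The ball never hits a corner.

1. t=2 → B at (5,0); v=(1,1)
2. t=5 → T at (10,5); v=(1,-1)
3. t=2 → R at (12,3); v=(-1,-1)

Final position: (12,3)
Wall sequence: BTR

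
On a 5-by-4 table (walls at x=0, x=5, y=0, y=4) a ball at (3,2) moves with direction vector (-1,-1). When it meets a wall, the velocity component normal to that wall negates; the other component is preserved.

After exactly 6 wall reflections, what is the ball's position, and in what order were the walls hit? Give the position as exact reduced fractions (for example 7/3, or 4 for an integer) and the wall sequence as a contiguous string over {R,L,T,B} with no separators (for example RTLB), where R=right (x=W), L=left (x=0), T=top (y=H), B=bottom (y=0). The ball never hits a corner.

1. t=2 → B at (1,0); v=(-1,1)
2. t=1 → L at (0,1); v=(1,1)
3. t=3 → T at (3,4); v=(1,-1)
4. t=2 → R at (5,2); v=(-1,-1)
5. t=2 → B at (3,0); v=(-1,1)
6. t=3 → L at (0,3); v=(1,1)

Final position: (0,3)
Wall sequence: BLTRBL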